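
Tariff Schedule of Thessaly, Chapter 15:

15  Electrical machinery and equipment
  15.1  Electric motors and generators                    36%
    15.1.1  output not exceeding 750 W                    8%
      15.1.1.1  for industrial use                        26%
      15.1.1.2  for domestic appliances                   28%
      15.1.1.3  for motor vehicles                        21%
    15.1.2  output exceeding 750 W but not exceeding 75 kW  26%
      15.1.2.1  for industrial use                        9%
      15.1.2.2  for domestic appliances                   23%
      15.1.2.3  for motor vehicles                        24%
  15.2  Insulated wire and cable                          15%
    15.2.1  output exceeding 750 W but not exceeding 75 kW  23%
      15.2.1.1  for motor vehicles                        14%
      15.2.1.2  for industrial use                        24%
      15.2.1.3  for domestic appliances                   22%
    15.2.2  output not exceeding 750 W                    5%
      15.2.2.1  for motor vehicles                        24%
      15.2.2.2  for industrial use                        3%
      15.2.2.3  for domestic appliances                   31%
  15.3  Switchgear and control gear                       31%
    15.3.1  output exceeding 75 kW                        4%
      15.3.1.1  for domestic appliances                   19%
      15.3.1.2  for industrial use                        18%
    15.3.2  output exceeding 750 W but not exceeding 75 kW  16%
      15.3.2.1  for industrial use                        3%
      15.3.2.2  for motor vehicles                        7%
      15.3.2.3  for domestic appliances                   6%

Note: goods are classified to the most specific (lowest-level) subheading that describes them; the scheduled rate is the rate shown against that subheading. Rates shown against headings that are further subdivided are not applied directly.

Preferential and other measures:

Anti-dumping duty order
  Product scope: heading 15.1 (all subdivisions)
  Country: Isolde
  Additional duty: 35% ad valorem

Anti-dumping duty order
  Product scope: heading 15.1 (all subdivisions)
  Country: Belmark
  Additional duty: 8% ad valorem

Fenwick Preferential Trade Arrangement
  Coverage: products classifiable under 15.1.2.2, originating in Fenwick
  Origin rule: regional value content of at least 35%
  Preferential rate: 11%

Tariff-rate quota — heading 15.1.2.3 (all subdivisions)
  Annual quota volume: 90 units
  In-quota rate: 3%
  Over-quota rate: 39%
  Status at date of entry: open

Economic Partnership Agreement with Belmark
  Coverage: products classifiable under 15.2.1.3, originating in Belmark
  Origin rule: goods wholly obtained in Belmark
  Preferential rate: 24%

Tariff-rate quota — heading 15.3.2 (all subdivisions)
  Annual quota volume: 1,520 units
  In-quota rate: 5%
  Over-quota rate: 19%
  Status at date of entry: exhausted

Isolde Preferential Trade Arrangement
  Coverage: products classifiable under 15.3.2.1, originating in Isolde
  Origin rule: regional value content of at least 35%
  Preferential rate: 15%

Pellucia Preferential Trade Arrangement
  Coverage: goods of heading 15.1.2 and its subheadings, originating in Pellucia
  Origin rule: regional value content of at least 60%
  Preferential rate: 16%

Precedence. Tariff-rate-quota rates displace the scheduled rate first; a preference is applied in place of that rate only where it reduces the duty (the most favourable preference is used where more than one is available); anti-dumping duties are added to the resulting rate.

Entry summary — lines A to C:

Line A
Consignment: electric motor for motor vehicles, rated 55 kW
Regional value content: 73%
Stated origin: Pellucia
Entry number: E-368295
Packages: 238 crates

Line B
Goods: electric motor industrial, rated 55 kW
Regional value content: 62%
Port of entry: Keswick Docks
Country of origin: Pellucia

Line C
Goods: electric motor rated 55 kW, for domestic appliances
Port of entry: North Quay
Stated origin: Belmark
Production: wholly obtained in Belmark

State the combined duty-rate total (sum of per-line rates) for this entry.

Line A: electric motor → 15.1; rated 55 kW → 15.1.2; for motor vehicles → 15.1.2.3. Scheduled 24%. quota on 15.1.2.3 open → in-quota 3%; Pellucia agreement on 15.1.2: RVC ≥ 60% → 16% available; preference 16% not lower than 3% → no reduction. → 3%.
Line B: electric motor → 15.1; rated 55 kW → 15.1.2; industrial → 15.1.2.1. Scheduled 9%. Pellucia agreement on 15.1.2: RVC ≥ 60% → 16% available; preference 16% not lower than 9% → no reduction. → 9%.
Line C: electric motor → 15.1; rated 55 kW → 15.1.2; for domestic appliances → 15.1.2.2. Scheduled 23%. Belmark agreement on 15.2.1.3: 15.1.2.2 not covered; anti-dumping (Belmark, 15.1): +8%; total 23% + 8% = 31%. → 31%.
Sum: 3% + 9% + 31% = 43%.

43%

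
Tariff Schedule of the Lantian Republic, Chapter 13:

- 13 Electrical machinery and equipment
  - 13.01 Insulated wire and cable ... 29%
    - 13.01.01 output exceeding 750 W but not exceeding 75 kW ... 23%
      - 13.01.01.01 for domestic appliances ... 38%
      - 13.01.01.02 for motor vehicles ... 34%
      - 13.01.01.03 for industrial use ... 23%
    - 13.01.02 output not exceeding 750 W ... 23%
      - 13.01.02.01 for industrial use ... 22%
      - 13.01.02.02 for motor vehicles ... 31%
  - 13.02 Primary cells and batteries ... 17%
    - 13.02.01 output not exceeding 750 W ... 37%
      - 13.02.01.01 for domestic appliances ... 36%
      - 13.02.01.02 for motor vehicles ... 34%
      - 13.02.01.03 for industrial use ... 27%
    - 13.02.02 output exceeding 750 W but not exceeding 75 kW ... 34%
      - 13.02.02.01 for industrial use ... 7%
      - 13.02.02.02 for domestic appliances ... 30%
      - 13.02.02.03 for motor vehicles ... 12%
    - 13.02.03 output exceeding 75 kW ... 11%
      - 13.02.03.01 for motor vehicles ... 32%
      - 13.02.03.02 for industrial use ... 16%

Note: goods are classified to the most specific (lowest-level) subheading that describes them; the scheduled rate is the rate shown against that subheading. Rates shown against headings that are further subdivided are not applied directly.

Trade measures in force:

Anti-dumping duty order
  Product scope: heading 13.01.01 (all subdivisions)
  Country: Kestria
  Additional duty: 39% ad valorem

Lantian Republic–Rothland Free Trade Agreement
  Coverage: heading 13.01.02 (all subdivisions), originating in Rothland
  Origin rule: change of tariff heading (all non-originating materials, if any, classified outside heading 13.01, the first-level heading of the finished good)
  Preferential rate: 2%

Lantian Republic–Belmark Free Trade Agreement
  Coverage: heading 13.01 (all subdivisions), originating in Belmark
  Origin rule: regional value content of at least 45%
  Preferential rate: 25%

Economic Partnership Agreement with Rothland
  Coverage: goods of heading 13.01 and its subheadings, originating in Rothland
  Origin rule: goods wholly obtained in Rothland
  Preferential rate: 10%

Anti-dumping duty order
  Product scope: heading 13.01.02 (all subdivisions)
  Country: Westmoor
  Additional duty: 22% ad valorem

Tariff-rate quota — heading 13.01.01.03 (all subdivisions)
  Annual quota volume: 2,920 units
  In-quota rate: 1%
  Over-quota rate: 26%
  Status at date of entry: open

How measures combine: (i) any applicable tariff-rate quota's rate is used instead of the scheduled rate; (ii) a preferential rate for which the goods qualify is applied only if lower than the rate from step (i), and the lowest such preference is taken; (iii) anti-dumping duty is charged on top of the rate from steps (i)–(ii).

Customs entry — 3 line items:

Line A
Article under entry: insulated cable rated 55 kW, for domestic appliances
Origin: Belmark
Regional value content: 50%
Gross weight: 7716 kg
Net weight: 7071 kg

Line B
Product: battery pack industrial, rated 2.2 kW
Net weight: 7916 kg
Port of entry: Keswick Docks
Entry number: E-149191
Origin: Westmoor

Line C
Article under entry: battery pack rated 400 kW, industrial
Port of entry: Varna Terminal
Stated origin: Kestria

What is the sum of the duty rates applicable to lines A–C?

48%

Line A: insulated cable → 13.01; rated 55 kW → 13.01.01; for domestic appliances → 13.01.01.01. Scheduled 38%. Belmark agreement on 13.01: RVC ≥ 45% → 25% available; preferential 25%. → 25%.
Line B: battery pack → 13.02; rated 2.2 kW → 13.02.02; industrial → 13.02.02.01. Scheduled 7%. No special measure applies. → 7%.
Line C: battery pack → 13.02; rated 400 kW → 13.02.03; industrial → 13.02.03.02. Scheduled 16%. No special measure applies. → 16%.
Sum: 25% + 7% + 16% = 48%.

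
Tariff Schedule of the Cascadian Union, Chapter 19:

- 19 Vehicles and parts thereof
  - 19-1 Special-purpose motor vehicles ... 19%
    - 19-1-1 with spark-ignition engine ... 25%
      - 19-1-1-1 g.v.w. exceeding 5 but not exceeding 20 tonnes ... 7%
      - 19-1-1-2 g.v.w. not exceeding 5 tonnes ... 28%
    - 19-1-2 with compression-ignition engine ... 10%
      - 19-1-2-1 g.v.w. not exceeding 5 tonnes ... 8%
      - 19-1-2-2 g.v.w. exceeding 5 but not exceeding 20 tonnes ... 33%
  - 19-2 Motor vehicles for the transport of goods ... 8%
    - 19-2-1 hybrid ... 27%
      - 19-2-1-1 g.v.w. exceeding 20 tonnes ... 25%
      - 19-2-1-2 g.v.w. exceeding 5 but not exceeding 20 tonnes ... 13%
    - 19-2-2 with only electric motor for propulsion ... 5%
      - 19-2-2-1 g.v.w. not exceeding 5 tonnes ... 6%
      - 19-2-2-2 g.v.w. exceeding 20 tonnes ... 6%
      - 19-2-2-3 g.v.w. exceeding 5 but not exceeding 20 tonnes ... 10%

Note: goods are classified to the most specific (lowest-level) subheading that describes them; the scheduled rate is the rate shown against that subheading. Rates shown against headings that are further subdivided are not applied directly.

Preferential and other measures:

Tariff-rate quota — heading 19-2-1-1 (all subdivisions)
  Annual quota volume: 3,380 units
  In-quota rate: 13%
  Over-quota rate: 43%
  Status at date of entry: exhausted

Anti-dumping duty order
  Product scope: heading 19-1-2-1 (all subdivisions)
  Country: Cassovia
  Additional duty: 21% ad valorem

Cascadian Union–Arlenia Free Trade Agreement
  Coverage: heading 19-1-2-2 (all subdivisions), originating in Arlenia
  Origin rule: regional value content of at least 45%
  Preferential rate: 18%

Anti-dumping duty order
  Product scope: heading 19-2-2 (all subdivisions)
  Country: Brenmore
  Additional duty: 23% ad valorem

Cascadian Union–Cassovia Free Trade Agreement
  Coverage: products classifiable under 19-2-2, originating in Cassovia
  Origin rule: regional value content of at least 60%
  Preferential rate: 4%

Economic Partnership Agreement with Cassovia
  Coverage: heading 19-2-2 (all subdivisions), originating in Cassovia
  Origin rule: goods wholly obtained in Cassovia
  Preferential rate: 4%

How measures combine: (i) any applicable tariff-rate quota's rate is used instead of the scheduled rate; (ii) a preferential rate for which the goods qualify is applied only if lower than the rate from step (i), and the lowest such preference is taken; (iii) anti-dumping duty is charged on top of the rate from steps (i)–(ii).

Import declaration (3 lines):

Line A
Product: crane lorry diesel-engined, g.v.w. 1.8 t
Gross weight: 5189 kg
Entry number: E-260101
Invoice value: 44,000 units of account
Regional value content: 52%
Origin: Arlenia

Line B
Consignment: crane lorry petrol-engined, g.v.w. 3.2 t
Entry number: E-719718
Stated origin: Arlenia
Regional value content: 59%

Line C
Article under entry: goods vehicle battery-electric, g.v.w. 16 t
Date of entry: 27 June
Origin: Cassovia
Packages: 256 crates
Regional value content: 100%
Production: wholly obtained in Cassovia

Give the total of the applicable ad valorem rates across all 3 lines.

Line A: crane lorry → 19-1; diesel-engined → 19-1-2; g.v.w. 1.8 t → 19-1-2-1. Scheduled 8%. Arlenia agreement on 19-1-2-2: 19-1-2-1 not covered. → 8%.
Line B: crane lorry → 19-1; petrol-engined → 19-1-1; g.v.w. 3.2 t → 19-1-1-2. Scheduled 28%. Arlenia agreement on 19-1-2-2: 19-1-1-2 not covered. → 28%.
Line C: goods vehicle → 19-2; battery-electric → 19-2-2; g.v.w. 16 t → 19-2-2-3. Scheduled 10%. Cassovia agreement on 19-2-2: RVC ≥ 60% → 4% available; Cassovia agreement on 19-2-2: wholly obtained → 4% available; preferential 4%. → 4%.
Sum: 8% + 28% + 4% = 40%.

40%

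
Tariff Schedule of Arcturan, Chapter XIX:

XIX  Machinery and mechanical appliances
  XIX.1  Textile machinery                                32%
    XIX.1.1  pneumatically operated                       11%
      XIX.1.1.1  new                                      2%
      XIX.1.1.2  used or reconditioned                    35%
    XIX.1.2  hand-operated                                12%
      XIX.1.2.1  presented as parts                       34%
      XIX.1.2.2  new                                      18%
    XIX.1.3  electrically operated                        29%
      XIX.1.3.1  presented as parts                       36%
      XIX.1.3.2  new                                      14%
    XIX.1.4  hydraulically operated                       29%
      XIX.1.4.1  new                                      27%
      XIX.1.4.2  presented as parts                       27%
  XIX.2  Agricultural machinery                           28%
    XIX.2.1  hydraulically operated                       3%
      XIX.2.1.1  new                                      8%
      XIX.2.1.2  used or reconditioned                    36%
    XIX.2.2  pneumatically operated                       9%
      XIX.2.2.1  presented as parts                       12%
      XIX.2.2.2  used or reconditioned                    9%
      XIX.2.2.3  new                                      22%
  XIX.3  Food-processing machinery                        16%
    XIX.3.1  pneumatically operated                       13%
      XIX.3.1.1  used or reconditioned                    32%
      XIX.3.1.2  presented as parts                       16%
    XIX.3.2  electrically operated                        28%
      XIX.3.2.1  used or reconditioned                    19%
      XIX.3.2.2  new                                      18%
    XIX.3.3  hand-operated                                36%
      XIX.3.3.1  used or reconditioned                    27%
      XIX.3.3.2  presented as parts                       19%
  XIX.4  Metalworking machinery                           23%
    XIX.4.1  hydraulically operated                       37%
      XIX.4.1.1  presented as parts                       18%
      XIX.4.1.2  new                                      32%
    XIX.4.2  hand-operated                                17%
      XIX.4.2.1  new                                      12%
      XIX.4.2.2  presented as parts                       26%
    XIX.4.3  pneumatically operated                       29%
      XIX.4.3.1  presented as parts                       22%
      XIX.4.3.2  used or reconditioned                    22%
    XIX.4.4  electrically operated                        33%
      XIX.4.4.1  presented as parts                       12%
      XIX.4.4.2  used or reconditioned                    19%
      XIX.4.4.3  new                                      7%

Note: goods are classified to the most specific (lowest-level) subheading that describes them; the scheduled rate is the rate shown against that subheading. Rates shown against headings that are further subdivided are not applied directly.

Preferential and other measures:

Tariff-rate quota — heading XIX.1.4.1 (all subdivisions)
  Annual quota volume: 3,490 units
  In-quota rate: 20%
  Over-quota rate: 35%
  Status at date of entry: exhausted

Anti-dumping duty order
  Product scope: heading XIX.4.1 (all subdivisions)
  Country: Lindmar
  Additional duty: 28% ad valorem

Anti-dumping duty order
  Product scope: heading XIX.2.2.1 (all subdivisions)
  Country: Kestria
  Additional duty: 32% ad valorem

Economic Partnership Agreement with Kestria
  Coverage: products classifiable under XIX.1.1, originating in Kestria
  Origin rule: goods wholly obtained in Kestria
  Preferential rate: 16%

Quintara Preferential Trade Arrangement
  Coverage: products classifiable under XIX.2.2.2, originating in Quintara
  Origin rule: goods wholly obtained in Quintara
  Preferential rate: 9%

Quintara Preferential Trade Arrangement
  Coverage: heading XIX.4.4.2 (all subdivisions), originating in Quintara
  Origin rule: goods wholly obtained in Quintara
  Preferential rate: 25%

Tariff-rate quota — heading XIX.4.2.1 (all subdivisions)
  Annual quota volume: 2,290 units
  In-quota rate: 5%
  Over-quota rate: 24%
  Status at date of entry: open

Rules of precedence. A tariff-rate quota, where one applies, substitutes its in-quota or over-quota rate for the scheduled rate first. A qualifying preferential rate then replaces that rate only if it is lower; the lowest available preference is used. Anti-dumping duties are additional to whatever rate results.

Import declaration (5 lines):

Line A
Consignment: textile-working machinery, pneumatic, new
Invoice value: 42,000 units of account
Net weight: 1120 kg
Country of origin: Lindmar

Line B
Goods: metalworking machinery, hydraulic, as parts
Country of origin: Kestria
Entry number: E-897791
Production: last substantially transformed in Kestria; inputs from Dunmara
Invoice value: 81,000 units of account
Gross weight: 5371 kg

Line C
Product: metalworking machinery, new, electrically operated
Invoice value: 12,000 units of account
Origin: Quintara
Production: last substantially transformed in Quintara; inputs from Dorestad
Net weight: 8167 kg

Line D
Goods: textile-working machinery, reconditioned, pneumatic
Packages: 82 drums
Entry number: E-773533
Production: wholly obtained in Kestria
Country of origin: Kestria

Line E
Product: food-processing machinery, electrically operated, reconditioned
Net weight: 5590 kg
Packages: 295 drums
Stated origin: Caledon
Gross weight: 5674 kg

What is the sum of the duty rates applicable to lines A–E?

62%

Line A: textile-working → XIX.1; pneumatic → XIX.1.1; new → XIX.1.1.1. Scheduled 2%. No special measure applies. → 2%.
Line B: metalworking → XIX.4; hydraulic → XIX.4.1; as parts → XIX.4.1.1. Scheduled 18%. Kestria agreement on XIX.1.1: XIX.4.1.1 not covered. → 18%.
Line C: metalworking → XIX.4; electrically operated → XIX.4.4; new → XIX.4.4.3. Scheduled 7%. Quintara agreement on XIX.2.2.2: XIX.4.4.3 not covered; Quintara agreement on XIX.4.4.2: XIX.4.4.3 not covered. → 7%.
Line D: textile-working → XIX.1; pneumatic → XIX.1.1; reconditioned → XIX.1.1.2. Scheduled 35%. Kestria agreement on XIX.1.1: wholly obtained → 16% available; preferential 16%. → 16%.
Line E: food-processing → XIX.3; electrically operated → XIX.3.2; reconditioned → XIX.3.2.1. Scheduled 19%. No special measure applies. → 19%.
Sum: 2% + 18% + 7% + 16% + 19% = 62%.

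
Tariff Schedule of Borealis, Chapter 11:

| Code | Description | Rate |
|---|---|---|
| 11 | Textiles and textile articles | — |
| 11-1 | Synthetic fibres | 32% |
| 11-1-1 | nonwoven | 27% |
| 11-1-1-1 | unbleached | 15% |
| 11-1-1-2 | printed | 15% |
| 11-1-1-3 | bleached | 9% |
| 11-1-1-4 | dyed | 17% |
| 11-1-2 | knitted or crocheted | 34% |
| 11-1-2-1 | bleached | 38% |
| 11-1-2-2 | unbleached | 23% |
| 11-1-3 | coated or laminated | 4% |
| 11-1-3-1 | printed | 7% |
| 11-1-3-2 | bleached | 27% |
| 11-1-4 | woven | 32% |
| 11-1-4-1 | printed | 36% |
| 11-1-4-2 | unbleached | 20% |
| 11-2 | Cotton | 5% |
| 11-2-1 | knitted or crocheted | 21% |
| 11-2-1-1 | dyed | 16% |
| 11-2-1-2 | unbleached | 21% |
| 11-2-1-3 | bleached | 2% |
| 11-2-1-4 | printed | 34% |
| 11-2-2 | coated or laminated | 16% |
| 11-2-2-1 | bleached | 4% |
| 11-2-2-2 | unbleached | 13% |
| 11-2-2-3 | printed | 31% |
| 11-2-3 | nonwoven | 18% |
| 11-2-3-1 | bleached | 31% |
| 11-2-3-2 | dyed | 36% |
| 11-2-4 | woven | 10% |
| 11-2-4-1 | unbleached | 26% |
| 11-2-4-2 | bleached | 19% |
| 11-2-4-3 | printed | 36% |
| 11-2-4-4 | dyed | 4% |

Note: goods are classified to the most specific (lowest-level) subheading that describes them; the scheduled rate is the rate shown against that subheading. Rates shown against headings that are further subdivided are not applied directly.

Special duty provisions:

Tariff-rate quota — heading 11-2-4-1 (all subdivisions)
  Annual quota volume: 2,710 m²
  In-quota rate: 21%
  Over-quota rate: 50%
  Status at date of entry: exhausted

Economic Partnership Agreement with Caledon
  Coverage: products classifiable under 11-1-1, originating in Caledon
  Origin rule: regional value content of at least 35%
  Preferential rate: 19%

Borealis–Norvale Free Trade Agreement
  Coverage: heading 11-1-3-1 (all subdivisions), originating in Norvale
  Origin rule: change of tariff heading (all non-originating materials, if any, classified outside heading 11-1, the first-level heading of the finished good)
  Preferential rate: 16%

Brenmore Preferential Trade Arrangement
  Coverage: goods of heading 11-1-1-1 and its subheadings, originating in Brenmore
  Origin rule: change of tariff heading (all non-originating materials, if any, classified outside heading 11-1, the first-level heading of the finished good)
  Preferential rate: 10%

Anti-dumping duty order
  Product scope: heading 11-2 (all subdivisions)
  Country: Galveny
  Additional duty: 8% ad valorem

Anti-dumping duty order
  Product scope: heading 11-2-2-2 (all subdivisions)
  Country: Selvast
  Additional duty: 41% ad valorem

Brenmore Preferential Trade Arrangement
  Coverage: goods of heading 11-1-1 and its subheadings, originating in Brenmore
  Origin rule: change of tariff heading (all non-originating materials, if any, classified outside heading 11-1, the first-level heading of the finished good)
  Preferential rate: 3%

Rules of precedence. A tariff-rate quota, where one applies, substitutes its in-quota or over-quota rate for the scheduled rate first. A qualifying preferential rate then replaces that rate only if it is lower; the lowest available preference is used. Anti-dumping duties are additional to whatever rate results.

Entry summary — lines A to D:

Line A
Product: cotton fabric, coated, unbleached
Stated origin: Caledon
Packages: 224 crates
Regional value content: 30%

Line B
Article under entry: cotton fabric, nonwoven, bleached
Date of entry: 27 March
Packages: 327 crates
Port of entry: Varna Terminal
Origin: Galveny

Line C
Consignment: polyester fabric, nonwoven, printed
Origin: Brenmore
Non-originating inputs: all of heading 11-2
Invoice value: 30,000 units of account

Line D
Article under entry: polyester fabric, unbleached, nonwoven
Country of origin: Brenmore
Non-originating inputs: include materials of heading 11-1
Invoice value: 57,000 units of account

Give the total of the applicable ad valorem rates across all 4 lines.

Line A: cotton → 11-2; coated → 11-2-2; unbleached → 11-2-2-2. Scheduled 13%. Caledon agreement on 11-1-1: 11-2-2-2 not covered. → 13%.
Line B: cotton → 11-2; nonwoven → 11-2-3; bleached → 11-2-3-1. Scheduled 31%. anti-dumping (Galveny, 11-2): +8%; total 31% + 8% = 39%. → 39%.
Line C: polyester → 11-1; nonwoven → 11-1-1; printed → 11-1-1-2. Scheduled 15%. Brenmore agreement on 11-1-1-1: 11-1-1-2 not covered; Brenmore agreement on 11-1-1: CTH met → 3% available; preferential 3%. → 3%.
Line D: polyester → 11-1; nonwoven → 11-1-1; unbleached → 11-1-1-1. Scheduled 15%. Brenmore agreement on 11-1-1-1: CTH not met; Brenmore agreement on 11-1-1: CTH not met. → 15%.
Sum: 13% + 39% + 3% + 15% = 70%.

70%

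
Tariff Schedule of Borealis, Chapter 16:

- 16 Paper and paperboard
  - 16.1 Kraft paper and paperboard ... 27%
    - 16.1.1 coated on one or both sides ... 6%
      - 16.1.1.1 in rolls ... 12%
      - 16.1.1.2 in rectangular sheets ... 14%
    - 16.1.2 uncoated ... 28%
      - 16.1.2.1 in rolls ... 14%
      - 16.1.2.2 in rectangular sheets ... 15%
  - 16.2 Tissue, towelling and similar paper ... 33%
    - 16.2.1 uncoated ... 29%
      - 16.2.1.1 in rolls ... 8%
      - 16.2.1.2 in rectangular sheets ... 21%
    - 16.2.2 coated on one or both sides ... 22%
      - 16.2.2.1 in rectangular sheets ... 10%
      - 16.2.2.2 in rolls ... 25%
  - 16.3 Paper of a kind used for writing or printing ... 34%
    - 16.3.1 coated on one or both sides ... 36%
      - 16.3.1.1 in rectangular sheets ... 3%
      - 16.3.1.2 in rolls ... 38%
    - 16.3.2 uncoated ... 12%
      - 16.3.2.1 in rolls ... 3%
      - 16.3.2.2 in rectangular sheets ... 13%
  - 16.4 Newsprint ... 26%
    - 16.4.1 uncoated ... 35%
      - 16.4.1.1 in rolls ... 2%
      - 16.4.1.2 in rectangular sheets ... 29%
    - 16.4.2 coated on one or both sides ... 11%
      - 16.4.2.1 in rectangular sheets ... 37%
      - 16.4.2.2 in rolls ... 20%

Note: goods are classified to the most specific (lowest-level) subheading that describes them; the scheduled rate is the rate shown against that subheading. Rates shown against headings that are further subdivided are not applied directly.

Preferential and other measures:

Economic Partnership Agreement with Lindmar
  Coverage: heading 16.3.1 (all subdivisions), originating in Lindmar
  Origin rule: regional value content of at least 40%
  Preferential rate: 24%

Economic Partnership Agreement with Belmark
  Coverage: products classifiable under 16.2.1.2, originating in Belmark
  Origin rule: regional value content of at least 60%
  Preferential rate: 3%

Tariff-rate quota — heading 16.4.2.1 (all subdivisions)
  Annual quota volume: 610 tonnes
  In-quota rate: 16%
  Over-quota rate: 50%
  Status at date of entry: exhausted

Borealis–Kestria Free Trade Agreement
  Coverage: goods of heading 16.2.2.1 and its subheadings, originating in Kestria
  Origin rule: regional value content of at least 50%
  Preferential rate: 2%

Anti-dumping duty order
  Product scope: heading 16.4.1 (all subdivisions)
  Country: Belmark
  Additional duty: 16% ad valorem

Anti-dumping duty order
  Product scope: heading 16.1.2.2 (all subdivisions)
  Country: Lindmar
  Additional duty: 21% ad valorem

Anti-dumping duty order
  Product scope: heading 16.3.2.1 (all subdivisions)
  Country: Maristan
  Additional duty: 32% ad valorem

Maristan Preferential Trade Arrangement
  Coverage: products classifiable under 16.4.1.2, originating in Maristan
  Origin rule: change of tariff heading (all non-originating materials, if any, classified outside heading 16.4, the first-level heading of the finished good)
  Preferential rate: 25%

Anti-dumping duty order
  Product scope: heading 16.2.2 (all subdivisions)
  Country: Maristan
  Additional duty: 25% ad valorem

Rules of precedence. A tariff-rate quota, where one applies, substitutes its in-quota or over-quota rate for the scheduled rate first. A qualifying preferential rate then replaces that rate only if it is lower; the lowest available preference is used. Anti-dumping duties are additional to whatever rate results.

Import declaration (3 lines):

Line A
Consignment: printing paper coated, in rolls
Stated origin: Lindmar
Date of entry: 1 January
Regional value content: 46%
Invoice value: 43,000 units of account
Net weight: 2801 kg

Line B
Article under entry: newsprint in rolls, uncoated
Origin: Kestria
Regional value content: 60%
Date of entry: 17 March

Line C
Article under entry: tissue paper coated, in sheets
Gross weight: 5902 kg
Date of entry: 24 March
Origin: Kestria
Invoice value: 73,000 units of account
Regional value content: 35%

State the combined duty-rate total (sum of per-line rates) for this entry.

Line A: printing paper → 16.3; coated → 16.3.1; in rolls → 16.3.1.2. Scheduled 38%. Lindmar agreement on 16.3.1: RVC ≥ 40% → 24% available; preferential 24%. → 24%.
Line B: newsprint → 16.4; uncoated → 16.4.1; in rolls → 16.4.1.1. Scheduled 2%. Kestria agreement on 16.2.2.1: 16.4.1.1 not covered. → 2%.
Line C: tissue paper → 16.2; coated → 16.2.2; in sheets → 16.2.2.1. Scheduled 10%. Kestria agreement on 16.2.2.1: RVC < 50%. → 10%.
Sum: 24% + 2% + 10% = 36%.

36%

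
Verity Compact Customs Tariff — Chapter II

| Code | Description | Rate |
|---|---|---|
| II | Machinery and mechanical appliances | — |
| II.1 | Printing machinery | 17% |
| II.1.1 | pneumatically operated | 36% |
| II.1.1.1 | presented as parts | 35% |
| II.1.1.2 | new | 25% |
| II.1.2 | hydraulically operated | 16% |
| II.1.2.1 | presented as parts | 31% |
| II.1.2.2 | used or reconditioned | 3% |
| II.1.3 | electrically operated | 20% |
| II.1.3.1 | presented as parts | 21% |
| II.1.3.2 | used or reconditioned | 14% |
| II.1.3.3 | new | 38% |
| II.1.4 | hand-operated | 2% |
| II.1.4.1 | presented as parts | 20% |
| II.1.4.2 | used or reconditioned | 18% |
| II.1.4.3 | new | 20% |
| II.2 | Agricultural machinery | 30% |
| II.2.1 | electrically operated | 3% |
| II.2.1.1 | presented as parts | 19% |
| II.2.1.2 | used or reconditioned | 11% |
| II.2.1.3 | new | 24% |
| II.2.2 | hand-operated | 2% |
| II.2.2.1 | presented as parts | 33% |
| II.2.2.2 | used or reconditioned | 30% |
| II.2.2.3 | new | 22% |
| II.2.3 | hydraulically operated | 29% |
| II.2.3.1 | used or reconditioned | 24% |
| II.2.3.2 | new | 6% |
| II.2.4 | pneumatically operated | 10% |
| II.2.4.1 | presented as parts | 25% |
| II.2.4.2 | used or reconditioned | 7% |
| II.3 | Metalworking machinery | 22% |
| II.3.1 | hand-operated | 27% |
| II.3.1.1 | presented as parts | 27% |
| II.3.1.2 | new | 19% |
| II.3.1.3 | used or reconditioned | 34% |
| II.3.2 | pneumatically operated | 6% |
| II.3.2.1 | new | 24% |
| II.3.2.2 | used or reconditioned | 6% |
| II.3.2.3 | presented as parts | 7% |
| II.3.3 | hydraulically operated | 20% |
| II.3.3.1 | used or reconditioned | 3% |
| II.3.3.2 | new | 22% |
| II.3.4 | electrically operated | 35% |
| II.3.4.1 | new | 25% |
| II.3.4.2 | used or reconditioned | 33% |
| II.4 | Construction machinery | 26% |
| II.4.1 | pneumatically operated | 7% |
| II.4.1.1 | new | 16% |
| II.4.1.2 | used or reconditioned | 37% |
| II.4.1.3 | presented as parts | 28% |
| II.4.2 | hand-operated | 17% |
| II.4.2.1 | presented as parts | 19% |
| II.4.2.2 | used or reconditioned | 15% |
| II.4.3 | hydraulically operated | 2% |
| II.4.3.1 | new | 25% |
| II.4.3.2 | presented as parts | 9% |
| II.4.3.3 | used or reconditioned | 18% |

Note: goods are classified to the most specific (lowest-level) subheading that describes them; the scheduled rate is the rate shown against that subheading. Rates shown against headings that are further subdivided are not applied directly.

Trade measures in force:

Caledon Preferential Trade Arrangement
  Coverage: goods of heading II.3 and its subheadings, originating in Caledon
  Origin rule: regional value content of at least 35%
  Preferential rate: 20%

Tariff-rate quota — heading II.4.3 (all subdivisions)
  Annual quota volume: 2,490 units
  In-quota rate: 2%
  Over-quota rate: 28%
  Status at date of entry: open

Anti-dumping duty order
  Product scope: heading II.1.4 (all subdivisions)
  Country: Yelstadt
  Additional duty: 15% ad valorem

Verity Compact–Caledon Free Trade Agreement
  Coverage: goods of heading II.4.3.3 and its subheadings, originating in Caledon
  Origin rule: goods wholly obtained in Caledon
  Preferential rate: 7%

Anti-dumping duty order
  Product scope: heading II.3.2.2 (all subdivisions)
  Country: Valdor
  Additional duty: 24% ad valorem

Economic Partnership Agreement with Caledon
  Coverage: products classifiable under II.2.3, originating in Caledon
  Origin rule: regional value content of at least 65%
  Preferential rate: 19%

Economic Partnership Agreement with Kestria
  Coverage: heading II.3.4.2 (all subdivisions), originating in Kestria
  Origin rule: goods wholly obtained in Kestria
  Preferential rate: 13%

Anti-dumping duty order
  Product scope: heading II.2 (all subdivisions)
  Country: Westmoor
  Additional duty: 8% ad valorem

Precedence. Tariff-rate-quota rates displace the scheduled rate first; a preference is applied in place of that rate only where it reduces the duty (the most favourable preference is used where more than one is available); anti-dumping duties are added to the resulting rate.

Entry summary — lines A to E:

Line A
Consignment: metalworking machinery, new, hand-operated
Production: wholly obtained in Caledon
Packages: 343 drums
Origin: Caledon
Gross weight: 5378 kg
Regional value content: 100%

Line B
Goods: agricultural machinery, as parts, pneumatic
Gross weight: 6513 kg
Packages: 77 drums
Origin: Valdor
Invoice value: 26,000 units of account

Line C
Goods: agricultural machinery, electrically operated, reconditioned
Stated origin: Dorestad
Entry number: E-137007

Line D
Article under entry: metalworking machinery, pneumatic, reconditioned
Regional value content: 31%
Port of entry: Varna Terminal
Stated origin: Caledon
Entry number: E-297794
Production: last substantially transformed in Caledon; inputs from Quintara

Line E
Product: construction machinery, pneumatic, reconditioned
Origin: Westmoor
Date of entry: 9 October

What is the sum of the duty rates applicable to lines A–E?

98%

Line A: metalworking → II.3; hand-operated → II.3.1; new → II.3.1.2. Scheduled 19%. Caledon agreement on II.3: RVC ≥ 35% → 20% available; Caledon agreement on II.4.3.3: II.3.1.2 not covered; Caledon agreement on II.2.3: II.3.1.2 not covered; preference 20% not lower than 19% → no reduction. → 19%.
Line B: agricultural → II.2; pneumatic → II.2.4; as parts → II.2.4.1. Scheduled 25%. No special measure applies. → 25%.
Line C: agricultural → II.2; electrically operated → II.2.1; reconditioned → II.2.1.2. Scheduled 11%. No special measure applies. → 11%.
Line D: metalworking → II.3; pneumatic → II.3.2; reconditioned → II.3.2.2. Scheduled 6%. Caledon agreement on II.3: RVC < 35%; Caledon agreement on II.4.3.3: II.3.2.2 not covered; Caledon agreement on II.2.3: II.3.2.2 not covered. → 6%.
Line E: construction → II.4; pneumatic → II.4.1; reconditioned → II.4.1.2. Scheduled 37%. No special measure applies. → 37%.
Sum: 19% + 25% + 11% + 6% + 37% = 98%.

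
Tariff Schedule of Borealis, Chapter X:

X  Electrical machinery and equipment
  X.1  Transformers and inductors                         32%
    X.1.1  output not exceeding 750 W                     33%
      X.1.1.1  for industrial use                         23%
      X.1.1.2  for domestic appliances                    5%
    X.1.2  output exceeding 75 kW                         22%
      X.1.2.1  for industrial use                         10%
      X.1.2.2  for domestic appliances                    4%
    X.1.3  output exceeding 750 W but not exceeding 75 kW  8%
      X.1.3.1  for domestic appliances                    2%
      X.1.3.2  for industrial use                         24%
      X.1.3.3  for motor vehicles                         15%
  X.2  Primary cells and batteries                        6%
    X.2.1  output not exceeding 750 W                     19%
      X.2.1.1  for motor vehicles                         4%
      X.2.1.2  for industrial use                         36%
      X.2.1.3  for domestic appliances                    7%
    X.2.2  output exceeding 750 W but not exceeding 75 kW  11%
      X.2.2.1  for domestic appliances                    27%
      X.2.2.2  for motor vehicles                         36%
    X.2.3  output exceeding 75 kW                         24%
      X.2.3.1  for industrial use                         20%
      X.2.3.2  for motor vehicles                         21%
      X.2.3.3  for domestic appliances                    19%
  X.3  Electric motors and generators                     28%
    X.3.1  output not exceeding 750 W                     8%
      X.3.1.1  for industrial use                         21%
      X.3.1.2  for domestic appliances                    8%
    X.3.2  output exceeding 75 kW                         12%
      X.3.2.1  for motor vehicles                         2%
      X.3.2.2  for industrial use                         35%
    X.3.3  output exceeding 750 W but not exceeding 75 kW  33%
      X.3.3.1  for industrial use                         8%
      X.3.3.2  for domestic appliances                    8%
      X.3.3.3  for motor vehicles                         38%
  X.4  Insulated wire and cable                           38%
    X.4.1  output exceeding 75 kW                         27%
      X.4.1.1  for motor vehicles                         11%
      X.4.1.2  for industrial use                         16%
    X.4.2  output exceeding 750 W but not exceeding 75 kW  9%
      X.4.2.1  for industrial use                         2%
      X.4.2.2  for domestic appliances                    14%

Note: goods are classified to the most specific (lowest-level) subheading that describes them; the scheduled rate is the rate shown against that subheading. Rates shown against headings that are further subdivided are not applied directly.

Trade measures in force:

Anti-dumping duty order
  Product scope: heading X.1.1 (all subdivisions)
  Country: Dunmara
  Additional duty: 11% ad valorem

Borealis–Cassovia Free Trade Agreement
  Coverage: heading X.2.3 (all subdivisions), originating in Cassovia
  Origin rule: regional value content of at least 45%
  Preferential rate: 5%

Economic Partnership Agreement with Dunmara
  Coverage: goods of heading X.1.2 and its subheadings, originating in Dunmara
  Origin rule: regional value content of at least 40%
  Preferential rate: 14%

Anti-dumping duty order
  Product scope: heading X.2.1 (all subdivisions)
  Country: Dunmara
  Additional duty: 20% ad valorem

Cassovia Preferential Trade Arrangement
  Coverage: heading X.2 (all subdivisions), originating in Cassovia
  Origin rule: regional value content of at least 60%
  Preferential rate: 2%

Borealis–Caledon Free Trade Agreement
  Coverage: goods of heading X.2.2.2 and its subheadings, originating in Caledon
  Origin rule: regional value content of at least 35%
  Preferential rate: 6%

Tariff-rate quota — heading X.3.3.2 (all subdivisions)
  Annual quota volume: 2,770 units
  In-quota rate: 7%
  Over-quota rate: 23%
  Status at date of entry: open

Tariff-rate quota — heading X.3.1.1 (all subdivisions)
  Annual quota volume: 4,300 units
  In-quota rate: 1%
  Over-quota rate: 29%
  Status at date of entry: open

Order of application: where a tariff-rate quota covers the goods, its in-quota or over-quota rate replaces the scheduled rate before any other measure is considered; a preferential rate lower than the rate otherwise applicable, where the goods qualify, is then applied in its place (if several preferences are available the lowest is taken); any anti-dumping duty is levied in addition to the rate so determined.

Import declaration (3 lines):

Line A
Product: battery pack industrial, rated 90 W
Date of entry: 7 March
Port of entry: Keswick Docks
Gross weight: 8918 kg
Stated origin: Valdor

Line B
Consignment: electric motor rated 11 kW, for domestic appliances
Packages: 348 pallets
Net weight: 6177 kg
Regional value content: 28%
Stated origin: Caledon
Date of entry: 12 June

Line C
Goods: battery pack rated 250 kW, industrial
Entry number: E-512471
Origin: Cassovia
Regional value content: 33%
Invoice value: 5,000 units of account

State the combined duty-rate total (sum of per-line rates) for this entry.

Line A: battery pack → X.2; rated 90 W → X.2.1; industrial → X.2.1.2. Scheduled 36%. No special measure applies. → 36%.
Line B: electric motor → X.3; rated 11 kW → X.3.3; for domestic appliances → X.3.3.2. Scheduled 8%. quota on X.3.3.2 open → in-quota 7%; Caledon agreement on X.2.2.2: X.3.3.2 not covered. → 7%.
Line C: battery pack → X.2; rated 250 kW → X.2.3; industrial → X.2.3.1. Scheduled 20%. Cassovia agreement on X.2.3: RVC < 45%; Cassovia agreement on X.2: RVC < 60%. → 20%.
Sum: 36% + 7% + 20% = 63%.

63%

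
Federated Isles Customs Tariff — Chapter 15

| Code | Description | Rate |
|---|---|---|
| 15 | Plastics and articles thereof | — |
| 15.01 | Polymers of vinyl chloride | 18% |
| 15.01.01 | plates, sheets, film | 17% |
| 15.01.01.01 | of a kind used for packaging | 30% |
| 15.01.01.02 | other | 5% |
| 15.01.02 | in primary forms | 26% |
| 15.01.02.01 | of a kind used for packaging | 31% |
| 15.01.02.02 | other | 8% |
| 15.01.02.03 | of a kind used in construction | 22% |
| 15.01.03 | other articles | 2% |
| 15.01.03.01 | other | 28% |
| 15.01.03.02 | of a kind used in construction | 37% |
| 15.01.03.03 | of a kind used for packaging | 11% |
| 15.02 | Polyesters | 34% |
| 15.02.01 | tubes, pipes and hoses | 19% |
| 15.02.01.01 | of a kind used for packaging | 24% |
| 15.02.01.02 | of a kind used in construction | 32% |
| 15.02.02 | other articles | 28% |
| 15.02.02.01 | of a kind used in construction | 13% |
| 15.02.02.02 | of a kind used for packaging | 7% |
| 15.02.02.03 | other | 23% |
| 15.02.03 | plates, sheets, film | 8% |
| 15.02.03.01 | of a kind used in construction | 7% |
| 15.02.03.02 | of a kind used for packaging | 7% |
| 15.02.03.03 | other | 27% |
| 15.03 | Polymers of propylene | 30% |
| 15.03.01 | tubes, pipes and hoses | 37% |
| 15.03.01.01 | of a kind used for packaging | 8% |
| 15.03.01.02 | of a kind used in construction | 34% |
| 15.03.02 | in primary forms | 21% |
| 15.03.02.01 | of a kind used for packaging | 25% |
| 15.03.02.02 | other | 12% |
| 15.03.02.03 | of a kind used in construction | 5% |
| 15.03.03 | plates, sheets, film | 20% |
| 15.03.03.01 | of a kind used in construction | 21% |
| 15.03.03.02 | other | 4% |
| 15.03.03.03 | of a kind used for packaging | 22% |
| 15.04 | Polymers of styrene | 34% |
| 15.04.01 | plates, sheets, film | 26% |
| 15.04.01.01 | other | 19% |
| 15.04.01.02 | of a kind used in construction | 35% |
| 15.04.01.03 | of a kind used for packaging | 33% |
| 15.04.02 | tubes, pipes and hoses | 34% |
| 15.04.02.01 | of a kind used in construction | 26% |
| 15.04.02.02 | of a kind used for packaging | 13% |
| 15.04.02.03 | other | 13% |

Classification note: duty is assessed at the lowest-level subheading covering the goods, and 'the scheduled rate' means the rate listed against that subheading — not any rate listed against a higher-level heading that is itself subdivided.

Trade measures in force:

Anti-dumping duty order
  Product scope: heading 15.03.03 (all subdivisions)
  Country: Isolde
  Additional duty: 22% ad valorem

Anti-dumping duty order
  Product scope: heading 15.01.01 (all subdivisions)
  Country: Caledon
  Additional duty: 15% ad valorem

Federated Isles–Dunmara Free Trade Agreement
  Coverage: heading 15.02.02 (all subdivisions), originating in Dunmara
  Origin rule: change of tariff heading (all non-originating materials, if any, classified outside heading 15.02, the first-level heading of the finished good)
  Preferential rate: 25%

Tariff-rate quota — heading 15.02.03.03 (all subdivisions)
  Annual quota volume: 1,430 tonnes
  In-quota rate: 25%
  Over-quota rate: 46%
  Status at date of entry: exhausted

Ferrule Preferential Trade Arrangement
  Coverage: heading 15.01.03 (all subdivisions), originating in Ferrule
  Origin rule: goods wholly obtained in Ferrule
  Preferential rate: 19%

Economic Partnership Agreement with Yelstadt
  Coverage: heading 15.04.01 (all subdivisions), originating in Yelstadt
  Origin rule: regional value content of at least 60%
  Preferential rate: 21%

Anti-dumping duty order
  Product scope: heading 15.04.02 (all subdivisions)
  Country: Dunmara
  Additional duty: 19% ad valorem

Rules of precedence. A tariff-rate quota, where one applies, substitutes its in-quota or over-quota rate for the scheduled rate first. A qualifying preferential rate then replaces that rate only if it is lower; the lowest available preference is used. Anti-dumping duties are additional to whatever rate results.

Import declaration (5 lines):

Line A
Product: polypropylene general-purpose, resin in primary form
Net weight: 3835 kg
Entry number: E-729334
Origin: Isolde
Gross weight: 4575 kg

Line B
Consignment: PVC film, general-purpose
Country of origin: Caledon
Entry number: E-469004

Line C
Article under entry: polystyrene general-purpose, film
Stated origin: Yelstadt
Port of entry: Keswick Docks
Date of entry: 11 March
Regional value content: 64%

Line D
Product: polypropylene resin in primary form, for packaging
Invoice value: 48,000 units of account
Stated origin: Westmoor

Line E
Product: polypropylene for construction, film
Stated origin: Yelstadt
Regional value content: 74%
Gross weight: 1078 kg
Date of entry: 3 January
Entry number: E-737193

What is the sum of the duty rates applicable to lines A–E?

97%

Line A: polypropylene → 15.03; resin in primary form → 15.03.02; general-purpose → 15.03.02.02. Scheduled 12%. No special measure applies. → 12%.
Line B: PVC → 15.01; film → 15.01.01; general-purpose → 15.01.01.02. Scheduled 5%. anti-dumping (Caledon, 15.01.01): +15%; total 5% + 15% = 20%. → 20%.
Line C: polystyrene → 15.04; film → 15.04.01; general-purpose → 15.04.01.01. Scheduled 19%. Yelstadt agreement on 15.04.01: RVC ≥ 60% → 21% available; preference 21% not lower than 19% → no reduction. → 19%.
Line D: polypropylene → 15.03; resin in primary form → 15.03.02; for packaging → 15.03.02.01. Scheduled 25%. No special measure applies. → 25%.
Line E: polypropylene → 15.03; film → 15.03.03; for construction → 15.03.03.01. Scheduled 21%. Yelstadt agreement on 15.04.01: 15.03.03.01 not covered. → 21%.
Sum: 12% + 20% + 19% + 25% + 21% = 97%.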